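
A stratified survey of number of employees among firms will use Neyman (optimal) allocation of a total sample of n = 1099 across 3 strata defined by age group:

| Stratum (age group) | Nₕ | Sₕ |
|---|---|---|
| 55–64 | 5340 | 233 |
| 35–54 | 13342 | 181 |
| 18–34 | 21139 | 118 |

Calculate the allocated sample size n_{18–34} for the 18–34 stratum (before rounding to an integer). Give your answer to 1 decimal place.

445.5

Neyman allocation: nₕ = n·NₕSₕ / Σⱼ NⱼSⱼ.
Σ NⱼSⱼ = 5340·233 + 13342·181 + 21139·118 = 6.153524 × 10^6.
n_{18–34} = 1099·21139·118 / (6.153524 × 10^6) = 445.5.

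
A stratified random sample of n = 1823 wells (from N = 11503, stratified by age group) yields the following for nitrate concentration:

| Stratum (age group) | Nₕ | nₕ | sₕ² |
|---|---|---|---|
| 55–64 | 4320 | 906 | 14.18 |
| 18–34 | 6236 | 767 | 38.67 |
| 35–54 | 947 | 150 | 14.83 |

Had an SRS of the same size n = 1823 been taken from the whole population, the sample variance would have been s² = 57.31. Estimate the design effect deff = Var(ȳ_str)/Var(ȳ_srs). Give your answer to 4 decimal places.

Var(ȳ_str) = Σ Wₕ²(1−fₕ)sₕ²/nₕ with Wₕ = Nₕ/11503:
  55–64: (4320/11503)²·(1−906/4320)·14.18/906 = 0.0017445084
  18–34: (6236/11503)²·(1−767/6236)·38.67/767 = 0.01299483
  35–54: (947/11503)²·(1−150/947)·14.83/150 = 5.6394396 × 10^-4
  → Var(ȳ_str) = 0.015303282.
Var(ȳ_srs) = (1 − 1823/11503)·57.31/1823 = 0.026455013.
deff = 0.015303282 / 0.026455013 = 0.5785.

0.5785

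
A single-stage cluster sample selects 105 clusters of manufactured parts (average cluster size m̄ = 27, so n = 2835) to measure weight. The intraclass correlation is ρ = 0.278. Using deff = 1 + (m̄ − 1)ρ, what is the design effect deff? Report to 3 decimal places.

8.228

deff = 1 + (27 − 1)·0.278 = 1 + 7.228 = 8.228.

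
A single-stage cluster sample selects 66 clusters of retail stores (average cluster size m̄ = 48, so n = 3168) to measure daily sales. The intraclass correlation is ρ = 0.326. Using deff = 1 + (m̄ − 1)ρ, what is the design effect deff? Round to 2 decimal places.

16.32

deff = 1 + (48 − 1)·0.326 = 1 + 15.322 = 16.322.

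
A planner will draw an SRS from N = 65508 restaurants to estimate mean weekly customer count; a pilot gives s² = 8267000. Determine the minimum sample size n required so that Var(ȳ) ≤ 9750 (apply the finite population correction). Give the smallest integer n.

Without fpc, n₀ = s²/D = 8267000/9750 = 847.8974.
With fpc, (1 − n/N)·s²/n ≤ D requires n ≥ n₀/(1 + n₀/N) = 847.8974/(1 + 847.8974/65508) = 837.0629.
Rounding up, n = 838.

838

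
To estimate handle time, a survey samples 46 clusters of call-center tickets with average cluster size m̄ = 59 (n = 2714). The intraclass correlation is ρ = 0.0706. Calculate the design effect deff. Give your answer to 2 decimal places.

5.09

deff = 1 + (59 − 1)·0.0706 = 1 + 4.0948 = 5.0948.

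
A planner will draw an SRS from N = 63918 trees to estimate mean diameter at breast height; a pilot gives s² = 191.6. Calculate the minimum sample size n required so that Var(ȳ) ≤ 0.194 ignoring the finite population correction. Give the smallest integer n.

988

Without fpc, n₀ = s²/D = 191.6/0.194 = 987.6289.
Rounding up, n = 988.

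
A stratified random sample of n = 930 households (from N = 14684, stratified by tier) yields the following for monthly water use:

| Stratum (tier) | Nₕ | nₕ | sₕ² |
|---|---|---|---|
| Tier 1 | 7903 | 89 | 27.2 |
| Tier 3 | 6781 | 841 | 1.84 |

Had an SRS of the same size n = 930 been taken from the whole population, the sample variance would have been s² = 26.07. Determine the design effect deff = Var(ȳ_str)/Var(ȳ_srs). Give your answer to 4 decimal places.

Var(ȳ_str) = Σ Wₕ²(1−fₕ)sₕ²/nₕ with Wₕ = Nₕ/14684:
  Tier 1: (7903/14684)²·(1−89/7903)·27.2/89 = 0.087529719
  Tier 3: (6781/14684)²·(1−841/6781)·1.84/841 = 4.0870812 × 10^-4
  → Var(ȳ_str) = 0.087938427.
Var(ȳ_srs) = (1 − 930/14684)·26.07/930 = 0.026256856.
deff = 0.087938427 / 0.026256856 = 3.3492.

3.3492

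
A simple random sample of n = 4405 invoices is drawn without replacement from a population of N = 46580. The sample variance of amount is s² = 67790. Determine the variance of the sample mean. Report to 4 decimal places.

13.9340

Under SRS without replacement, Var(ȳ) = (1 − f)·s²/n with f = n/N = 4405/46580 = 0.09456848.
Var(ȳ) = (1 − 0.09456848)·67790/4405 = 0.90543152·15.38933 = 13.933985.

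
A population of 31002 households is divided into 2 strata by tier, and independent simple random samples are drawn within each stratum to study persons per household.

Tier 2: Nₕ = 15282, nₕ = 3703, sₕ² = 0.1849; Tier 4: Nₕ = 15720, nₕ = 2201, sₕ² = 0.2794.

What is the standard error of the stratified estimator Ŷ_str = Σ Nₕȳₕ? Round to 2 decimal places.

189.24

Var(Ŷ_str) = Σₕ Nₕ²(1 − fₕ)sₕ²/nₕ.
Tier 2: 15282²·(1 − 3703/15282)·0.1849/3703 = 8835.5675.
Tier 4: 15720²·(1 − 2201/15720)·0.2794/2201 = 26977.61.
Sum = 35813.178.
SE = √(35813.178) = 189.24.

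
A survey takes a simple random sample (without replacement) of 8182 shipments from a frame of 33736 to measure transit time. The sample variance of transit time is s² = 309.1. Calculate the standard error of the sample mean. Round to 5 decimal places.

0.16916

Under SRS without replacement, Var(ȳ) = (1 − f)·s²/n with f = n/N = 8182/33736 = 0.24253023.
Var(ȳ) = (1 − 0.24253023)·309.1/8182 = 0.75746977·0.037778049 = 0.02861573.
SE(ȳ) = √(0.02861573) = 0.16916.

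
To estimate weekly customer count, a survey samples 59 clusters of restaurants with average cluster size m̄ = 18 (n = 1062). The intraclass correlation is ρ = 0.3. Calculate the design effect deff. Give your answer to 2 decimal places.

deff = 1 + (18 − 1)·0.3 = 1 + 5.1 = 6.1.

6.10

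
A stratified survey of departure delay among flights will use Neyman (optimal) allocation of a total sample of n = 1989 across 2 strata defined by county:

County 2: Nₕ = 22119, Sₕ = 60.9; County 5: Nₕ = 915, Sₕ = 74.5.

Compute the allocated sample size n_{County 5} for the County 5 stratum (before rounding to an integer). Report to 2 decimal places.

Neyman allocation: nₕ = n·NₕSₕ / Σⱼ NⱼSⱼ.
Σ NⱼSⱼ = 22119·60.9 + 915·74.5 = 1.4152146 × 10^6.
n_{County 5} = 1989·915·74.5 / (1.4152146 × 10^6) = 95.81.

95.81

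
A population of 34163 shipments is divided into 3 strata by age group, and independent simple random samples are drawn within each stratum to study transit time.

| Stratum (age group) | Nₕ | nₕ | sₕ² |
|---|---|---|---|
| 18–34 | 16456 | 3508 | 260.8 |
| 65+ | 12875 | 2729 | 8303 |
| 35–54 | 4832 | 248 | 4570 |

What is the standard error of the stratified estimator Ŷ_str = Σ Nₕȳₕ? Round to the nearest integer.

28661

Var(Ŷ_str) = Σₕ Nₕ²(1 − fₕ)sₕ²/nₕ.
18–34: 16456²·(1 − 3508/16456)·260.8/3508 = 1.5840722 × 10^7.
65+: 12875²·(1 − 2729/12875)·8303/2729 = 3.9744185 × 10^8.
35–54: 4832²·(1 − 248/4832)·4570/248 = 4.0816527 × 10^8.
Sum = 8.2144784 × 10^8.
SE = √(8.2144784 × 10^8) = 28661.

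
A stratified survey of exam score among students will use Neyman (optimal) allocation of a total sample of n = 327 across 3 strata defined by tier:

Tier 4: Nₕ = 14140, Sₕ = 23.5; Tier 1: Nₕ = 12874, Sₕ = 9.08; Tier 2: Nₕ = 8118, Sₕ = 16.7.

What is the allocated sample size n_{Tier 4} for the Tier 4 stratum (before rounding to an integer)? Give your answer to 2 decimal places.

Neyman allocation: nₕ = n·NₕSₕ / Σⱼ NⱼSⱼ.
Σ NⱼSⱼ = 14140·23.5 + 12874·9.08 + 8118·16.7 = 584756.52.
n_{Tier 4} = 327·14140·23.5 / 584756.52 = 185.82.

185.82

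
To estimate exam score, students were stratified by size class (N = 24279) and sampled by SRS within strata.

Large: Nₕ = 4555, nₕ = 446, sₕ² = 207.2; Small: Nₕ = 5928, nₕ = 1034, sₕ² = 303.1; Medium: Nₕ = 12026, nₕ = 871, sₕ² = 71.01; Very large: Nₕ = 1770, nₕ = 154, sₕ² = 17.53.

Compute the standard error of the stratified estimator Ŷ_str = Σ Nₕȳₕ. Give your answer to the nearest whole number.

Var(Ŷ_str) = Σₕ Nₕ²(1 − fₕ)sₕ²/nₕ.
Large: 4555²·(1 − 446/4555)·207.2/446 = 8.6951968 × 10^6.
Small: 5928²·(1 − 1034/5928)·303.1/1034 = 8.5042801 × 10^6.
Medium: 12026²·(1 − 871/12026)·71.01/871 = 1.0936847 × 10^7.
Very large: 1770²·(1 − 154/1770)·17.53/154 = 325593.57.
Sum = 2.8461917 × 10^7.
SE = √(2.8461917 × 10^7) = 5335.

5335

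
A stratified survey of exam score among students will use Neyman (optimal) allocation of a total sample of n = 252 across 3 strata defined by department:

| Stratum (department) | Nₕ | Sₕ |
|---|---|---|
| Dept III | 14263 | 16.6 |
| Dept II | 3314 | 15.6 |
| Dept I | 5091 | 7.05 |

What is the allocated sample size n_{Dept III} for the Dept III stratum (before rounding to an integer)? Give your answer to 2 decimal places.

183.95

Neyman allocation: nₕ = n·NₕSₕ / Σⱼ NⱼSⱼ.
Σ NⱼSⱼ = 14263·16.6 + 3314·15.6 + 5091·7.05 = 324355.75.
n_{Dept III} = 252·14263·16.6 / 324355.75 = 183.95.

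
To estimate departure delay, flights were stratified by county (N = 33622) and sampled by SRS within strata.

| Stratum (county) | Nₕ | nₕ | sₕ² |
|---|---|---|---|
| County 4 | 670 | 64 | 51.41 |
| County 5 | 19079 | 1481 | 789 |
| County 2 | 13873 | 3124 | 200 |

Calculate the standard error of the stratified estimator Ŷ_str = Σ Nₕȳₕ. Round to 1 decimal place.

13738.4

Var(Ŷ_str) = Σₕ Nₕ²(1 − fₕ)sₕ²/nₕ.
County 4: 670²·(1 − 64/670)·51.41/64 = 326148.25.
County 5: 19079²·(1 − 1481/19079)·789/1481 = 1.7887138 × 10^8.
County 2: 13873²·(1 − 3124/13873)·200/3124 = 9.5467911 × 10^6.
Sum = 1.8874432 × 10^8.
SE = √(1.8874432 × 10^8) = 13738.4.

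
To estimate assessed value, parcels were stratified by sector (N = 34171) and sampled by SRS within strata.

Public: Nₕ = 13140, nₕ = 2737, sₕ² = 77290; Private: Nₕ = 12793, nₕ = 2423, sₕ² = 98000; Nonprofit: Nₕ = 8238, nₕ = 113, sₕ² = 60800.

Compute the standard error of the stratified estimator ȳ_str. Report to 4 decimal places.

6.2245

Var(ȳ_str) = Σₕ Wₕ²(1 − fₕ)sₕ²/nₕ with Wₕ = Nₕ/N, N = 34171.
Public: Wₕ = 0.38453660; term = 0.38453660²·(1 − 0.20829528)·77290/2737 = 3.3058801.
Private: Wₕ = 0.37438179; term = 0.37438179²·(1 − 0.18940045)·98000/2423 = 4.5952426.
Nonprofit: Wₕ = 0.24108162; term = 0.24108162²·(1 − 0.01371692)·60800/113 = 30.842879.
Sum = 38.744002.
SE = √(38.744002) = 6.2245.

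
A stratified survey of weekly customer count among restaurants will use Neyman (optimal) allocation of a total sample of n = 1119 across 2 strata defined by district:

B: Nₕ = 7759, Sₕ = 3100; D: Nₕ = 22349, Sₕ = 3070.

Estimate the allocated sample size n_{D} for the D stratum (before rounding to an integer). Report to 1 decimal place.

Neyman allocation: nₕ = n·NₕSₕ / Σⱼ NⱼSⱼ.
Σ NⱼSⱼ = 7759·3100 + 22349·3070 = 9.266433 × 10^7.
n_{D} = 1119·22349·3070 / (9.266433 × 10^7) = 828.5.

828.5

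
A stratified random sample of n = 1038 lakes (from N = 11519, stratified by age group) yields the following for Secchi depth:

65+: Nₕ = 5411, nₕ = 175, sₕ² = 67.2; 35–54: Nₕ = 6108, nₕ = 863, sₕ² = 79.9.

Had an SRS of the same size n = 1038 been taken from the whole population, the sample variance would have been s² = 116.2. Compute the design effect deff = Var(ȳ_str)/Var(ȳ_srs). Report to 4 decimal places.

Var(ȳ_str) = Σ Wₕ²(1−fₕ)sₕ²/nₕ with Wₕ = Nₕ/11519:
  65+: (5411/11519)²·(1−175/5411)·67.2/175 = 0.081993389
  35–54: (6108/11519)²·(1−863/6108)·79.9/863 = 0.022353779
  → Var(ȳ_str) = 0.10434717.
Var(ȳ_srs) = (1 − 1038/11519)·116.2/1038 = 0.10185837.
deff = 0.10434717 / 0.10185837 = 1.0244.

1.0244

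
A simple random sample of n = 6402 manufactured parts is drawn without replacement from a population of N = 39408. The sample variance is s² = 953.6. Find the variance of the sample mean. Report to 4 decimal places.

0.1248

Under SRS without replacement, Var(ȳ) = (1 − f)·s²/n with f = n/N = 6402/39408 = 0.16245432.
Var(ȳ) = (1 − 0.16245432)·953.6/6402 = 0.83754568·0.14895345 = 0.12475532.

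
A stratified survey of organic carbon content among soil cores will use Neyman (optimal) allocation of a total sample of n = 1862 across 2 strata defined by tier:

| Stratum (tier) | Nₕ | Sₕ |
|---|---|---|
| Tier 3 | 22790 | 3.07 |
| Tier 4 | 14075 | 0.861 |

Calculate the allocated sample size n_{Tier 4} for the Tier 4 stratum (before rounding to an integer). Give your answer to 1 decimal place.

Neyman allocation: nₕ = n·NₕSₕ / Σⱼ NⱼSⱼ.
Σ NⱼSⱼ = 22790·3.07 + 14075·0.861 = 82083.875.
n_{Tier 4} = 1862·14075·0.861 / 82083.875 = 274.9.

274.9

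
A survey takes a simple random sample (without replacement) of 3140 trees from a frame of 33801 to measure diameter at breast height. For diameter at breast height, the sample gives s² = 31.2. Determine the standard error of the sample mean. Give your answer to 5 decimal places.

0.09494

Under SRS without replacement, Var(ȳ) = (1 − f)·s²/n with f = n/N = 3140/33801 = 0.09289666.
Var(ȳ) = (1 − 0.09289666)·31.2/3140 = 0.90710334·0.0099363057 = 0.0090132561.
SE(ȳ) = √(0.0090132561) = 0.09494.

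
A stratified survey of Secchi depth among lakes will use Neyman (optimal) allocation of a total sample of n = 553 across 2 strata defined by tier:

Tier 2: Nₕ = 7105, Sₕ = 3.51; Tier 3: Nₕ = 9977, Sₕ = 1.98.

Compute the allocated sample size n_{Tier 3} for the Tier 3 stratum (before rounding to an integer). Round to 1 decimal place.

244.4

Neyman allocation: nₕ = n·NₕSₕ / Σⱼ NⱼSⱼ.
Σ NⱼSⱼ = 7105·3.51 + 9977·1.98 = 44693.01.
n_{Tier 3} = 553·9977·1.98 / 44693.01 = 244.4.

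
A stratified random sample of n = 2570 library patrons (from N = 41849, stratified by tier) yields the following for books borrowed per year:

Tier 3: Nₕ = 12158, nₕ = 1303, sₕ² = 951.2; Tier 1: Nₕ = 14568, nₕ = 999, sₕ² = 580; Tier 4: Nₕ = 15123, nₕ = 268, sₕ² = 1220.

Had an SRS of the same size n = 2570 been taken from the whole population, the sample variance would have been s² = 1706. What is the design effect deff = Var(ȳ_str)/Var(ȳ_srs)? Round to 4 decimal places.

1.1307

Var(ȳ_str) = Σ Wₕ²(1−fₕ)sₕ²/nₕ with Wₕ = Nₕ/41849:
  Tier 3: (12158/41849)²·(1−1303/12158)·951.2/1303 = 0.05501096
  Tier 1: (14568/41849)²·(1−999/14568)·580/999 = 0.065529991
  Tier 4: (15123/41849)²·(1−268/15123)·1220/268 = 0.5839363
  → Var(ȳ_str) = 0.70447725.
Var(ȳ_srs) = (1 − 2570/41849)·1706/2570 = 0.62304762.
deff = 0.70447725 / 0.62304762 = 1.1307.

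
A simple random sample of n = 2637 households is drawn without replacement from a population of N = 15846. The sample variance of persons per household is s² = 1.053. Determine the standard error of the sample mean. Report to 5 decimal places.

0.01824

Under SRS without replacement, Var(ȳ) = (1 − f)·s²/n with f = n/N = 2637/15846 = 0.16641424.
Var(ȳ) = (1 − 0.16641424)·1.053/2637 = 0.83358576·3.9931741 × 10^-4 = 3.328653 × 10^-4.
SE(ȳ) = √(3.328653 × 10^-4) = 0.01824.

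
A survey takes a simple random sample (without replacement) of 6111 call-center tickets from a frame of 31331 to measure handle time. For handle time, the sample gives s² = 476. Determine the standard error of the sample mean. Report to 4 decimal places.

0.2504

Under SRS without replacement, Var(ȳ) = (1 − f)·s²/n with f = n/N = 6111/31331 = 0.19504644.
Var(ȳ) = (1 − 0.19504644)·476/6111 = 0.80495356·0.077892325 = 0.062699705.
SE(ȳ) = √(0.062699705) = 0.2504.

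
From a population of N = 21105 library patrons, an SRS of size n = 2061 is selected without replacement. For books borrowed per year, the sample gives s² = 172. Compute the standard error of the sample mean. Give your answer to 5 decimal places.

0.27442

Under SRS without replacement, Var(ȳ) = (1 − f)·s²/n with f = n/N = 2061/21105 = 0.09765458.
Var(ȳ) = (1 − 0.09765458)·172/2061 = 0.90234542·0.083454634 = 0.075304906.
SE(ȳ) = √(0.075304906) = 0.27442.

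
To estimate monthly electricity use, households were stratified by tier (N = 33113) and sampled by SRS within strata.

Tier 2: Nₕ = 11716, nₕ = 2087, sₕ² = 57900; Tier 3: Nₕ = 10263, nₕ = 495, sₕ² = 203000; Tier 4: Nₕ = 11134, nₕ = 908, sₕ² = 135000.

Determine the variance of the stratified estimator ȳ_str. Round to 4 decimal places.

55.7881

Var(ȳ_str) = Σₕ Wₕ²(1 − fₕ)sₕ²/nₕ with Wₕ = Nₕ/N, N = 33113.
Tier 2: Wₕ = 0.35381874; term = 0.35381874²·(1 − 0.17813247)·57900/2087 = 2.8544314.
Tier 3: Wₕ = 0.30993869; term = 0.30993869²·(1 − 0.04823151)·203000/495 = 37.495035.
Tier 4: Wₕ = 0.33624256; term = 0.33624256²·(1 − 0.08155200)·135000/908 = 15.438598.
Sum = 55.788064.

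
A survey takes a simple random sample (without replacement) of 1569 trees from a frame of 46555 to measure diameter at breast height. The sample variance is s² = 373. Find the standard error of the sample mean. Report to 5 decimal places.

0.47929

Under SRS without replacement, Var(ȳ) = (1 − f)·s²/n with f = n/N = 1569/46555 = 0.03370207.
Var(ȳ) = (1 − 0.03370207)·373/1569 = 0.96629793·0.23773104 = 0.22971901.
SE(ȳ) = √(0.22971901) = 0.47929.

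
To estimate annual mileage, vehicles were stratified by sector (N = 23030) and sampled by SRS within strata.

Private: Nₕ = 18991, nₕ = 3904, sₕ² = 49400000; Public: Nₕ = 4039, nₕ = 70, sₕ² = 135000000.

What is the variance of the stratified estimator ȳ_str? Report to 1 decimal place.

65126.8

Var(ȳ_str) = Σₕ Wₕ²(1 − fₕ)sₕ²/nₕ with Wₕ = Nₕ/N, N = 23030.
Private: Wₕ = 0.82462006; term = 0.82462006²·(1 − 0.20557106)·49400000/3904 = 6835.6527.
Public: Wₕ = 0.17537994; term = 0.17537994²·(1 − 0.01733102)·135000000/70 = 58291.174.
Sum = 65126.827.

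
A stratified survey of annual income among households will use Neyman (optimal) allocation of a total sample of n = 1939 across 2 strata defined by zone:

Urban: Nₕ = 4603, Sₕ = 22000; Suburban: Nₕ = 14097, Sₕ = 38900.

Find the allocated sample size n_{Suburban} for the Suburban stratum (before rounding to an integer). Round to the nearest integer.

1637

Neyman allocation: nₕ = n·NₕSₕ / Σⱼ NⱼSⱼ.
Σ NⱼSⱼ = 4603·22000 + 14097·38900 = 6.496393 × 10^8.
n_{Suburban} = 1939·14097·38900 / (6.496393 × 10^8) = 1637.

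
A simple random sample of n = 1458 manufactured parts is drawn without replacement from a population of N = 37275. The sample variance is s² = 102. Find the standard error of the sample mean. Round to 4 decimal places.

Under SRS without replacement, Var(ȳ) = (1 − f)·s²/n with f = n/N = 1458/37275 = 0.03911469.
Var(ȳ) = (1 − 0.03911469)·102/1458 = 0.96088531·0.069958848 = 0.067222429.
SE(ȳ) = √(0.067222429) = 0.2593.

0.2593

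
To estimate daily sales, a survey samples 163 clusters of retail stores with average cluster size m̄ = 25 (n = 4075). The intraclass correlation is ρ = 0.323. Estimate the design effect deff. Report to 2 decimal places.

deff = 1 + (25 − 1)·0.323 = 1 + 7.752 = 8.752.

8.75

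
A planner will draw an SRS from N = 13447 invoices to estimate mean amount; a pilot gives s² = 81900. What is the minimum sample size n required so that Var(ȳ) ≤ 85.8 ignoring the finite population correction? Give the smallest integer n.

955

Without fpc, n₀ = s²/D = 81900/85.8 = 954.5455.
Rounding up, n = 955.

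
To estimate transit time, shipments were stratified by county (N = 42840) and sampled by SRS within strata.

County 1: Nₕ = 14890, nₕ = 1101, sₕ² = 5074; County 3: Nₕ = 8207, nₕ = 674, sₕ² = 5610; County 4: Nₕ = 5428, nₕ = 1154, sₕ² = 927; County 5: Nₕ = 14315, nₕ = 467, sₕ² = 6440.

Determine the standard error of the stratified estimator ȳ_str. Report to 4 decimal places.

1.5151

Var(ȳ_str) = Σₕ Wₕ²(1 − fₕ)sₕ²/nₕ with Wₕ = Nₕ/N, N = 42840.
County 1: Wₕ = 0.34757236; term = 0.34757236²·(1 − 0.07394224)·5074/1101 = 0.51557481.
County 3: Wₕ = 0.19157330; term = 0.19157330²·(1 − 0.08212502)·5610/674 = 0.28038608.
County 4: Wₕ = 0.12670401; term = 0.12670401²·(1 − 0.21260133)·927/1154 = 0.010154285.
County 5: Wₕ = 0.33415033; term = 0.33415033²·(1 − 0.03262312)·6440/467 = 1.4895273.
Sum = 2.2956425.
SE = √(2.2956425) = 1.5151.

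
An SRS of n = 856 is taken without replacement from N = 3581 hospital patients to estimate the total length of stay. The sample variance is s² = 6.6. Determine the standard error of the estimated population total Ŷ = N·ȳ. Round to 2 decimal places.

274.30

Var(Ŷ) = N²·Var(ȳ) = N²·(1 − n/N)·s²/n.
f = 856/3581 = 0.23903937; Var(ȳ) = 0.76096063·6.6/856 = 0.0058672198.
Var(Ŷ) = 3581² · 0.0058672198 = 75238.651.
SE(Ŷ) = √(75238.651) = 274.30.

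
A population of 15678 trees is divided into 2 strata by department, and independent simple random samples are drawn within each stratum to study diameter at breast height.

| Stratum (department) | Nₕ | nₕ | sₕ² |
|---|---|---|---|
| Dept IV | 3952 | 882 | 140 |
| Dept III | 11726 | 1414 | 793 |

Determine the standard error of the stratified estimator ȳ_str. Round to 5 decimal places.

0.53266

Var(ȳ_str) = Σₕ Wₕ²(1 − fₕ)sₕ²/nₕ with Wₕ = Nₕ/N, N = 15678.
Dept IV: Wₕ = 0.25207297; term = 0.25207297²·(1 − 0.22317814)·140/882 = 0.0078348997.
Dept III: Wₕ = 0.74792703; term = 0.74792703²·(1 − 0.12058673)·793/1414 = 0.27588955.
Sum = 0.28372445.
SE = √(0.28372445) = 0.53266.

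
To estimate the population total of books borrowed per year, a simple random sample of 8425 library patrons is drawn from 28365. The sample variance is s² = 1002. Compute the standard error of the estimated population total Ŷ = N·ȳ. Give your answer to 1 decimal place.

Var(Ŷ) = N²·Var(ȳ) = N²·(1 − n/N)·s²/n.
f = 8425/28365 = 0.29702098; Var(ȳ) = 0.70297902·1002/8425 = 0.083606526.
Var(Ŷ) = 28365² · 0.083606526 = 6.7267572 × 10^7.
SE(Ŷ) = √(6.7267572 × 10^7) = 8201.7.

8201.7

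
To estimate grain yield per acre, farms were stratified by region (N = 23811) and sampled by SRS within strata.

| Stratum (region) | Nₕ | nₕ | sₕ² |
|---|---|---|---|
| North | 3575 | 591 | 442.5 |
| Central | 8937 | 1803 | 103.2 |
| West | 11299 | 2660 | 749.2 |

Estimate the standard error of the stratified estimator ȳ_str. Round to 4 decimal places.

Var(ȳ_str) = Σₕ Wₕ²(1 − fₕ)sₕ²/nₕ with Wₕ = Nₕ/N, N = 23811.
North: Wₕ = 0.15014069; term = 0.15014069²·(1 − 0.16531469)·442.5/591 = 0.014087872.
Central: Wₕ = 0.37533073; term = 0.37533073²·(1 − 0.20174555)·103.2/1803 = 0.0064365562.
West: Wₕ = 0.47452858; term = 0.47452858²·(1 − 0.23541906)·749.2/2660 = 0.048491358.
Sum = 0.069015786.
SE = √(0.069015786) = 0.2627.

0.2627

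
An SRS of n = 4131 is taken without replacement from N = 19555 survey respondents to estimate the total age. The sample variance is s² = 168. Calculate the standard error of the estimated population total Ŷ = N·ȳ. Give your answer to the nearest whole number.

Var(Ŷ) = N²·Var(ȳ) = N²·(1 − n/N)·s²/n.
f = 4131/19555 = 0.21125032; Var(ȳ) = 0.78874968·168/4131 = 0.032076966.
Var(Ŷ) = 19555² · 0.032076966 = 1.2266168 × 10^7.
SE(Ŷ) = √(1.2266168 × 10^7) = 3502.

3502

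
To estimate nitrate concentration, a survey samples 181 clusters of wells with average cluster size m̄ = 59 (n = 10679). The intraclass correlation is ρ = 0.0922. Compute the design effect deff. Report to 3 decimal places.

deff = 1 + (59 − 1)·0.0922 = 1 + 5.3476 = 6.3476.

6.348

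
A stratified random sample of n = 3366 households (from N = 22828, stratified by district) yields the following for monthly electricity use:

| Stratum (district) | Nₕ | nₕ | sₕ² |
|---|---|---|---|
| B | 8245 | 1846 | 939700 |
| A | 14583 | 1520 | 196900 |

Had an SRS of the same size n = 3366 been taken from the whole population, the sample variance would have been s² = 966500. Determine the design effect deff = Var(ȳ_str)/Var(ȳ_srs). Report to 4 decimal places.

Var(ȳ_str) = Σ Wₕ²(1−fₕ)sₕ²/nₕ with Wₕ = Nₕ/22828:
  B: (8245/22828)²·(1−1846/8245)·939700/1846 = 51.537645
  A: (14583/22828)²·(1−1520/14583)·196900/1520 = 47.353949
  → Var(ȳ_str) = 98.891594.
Var(ȳ_srs) = (1 − 3366/22828)·966500/3366 = 244.79771.
deff = 98.891594 / 244.79771 = 0.4040.

0.4040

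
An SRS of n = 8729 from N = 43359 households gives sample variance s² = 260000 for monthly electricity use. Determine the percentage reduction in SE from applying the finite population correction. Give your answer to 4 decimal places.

10.6311

f = n/N = 8729/43359 = 0.20131922.
SE_no-fpc = √(s²/n) = 5.4576342; SE_fpc = √((1−f)s²/n) = 4.87743.
Ratio = √(1−f) = 0.89368942. Reduction = 100·(1 − 0.89368942) = 10.6311%.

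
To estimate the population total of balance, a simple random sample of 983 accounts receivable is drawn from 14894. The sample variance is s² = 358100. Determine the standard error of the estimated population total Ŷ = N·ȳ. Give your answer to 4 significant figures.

Var(Ŷ) = N²·Var(ȳ) = N²·(1 − n/N)·s²/n.
f = 983/14894 = 0.06599973; Var(ȳ) = 0.93400027·358100/983 = 340.24974.
Var(Ŷ) = 14894² · 340.24974 = 7.547802 × 10^10.
SE(Ŷ) = √(7.547802 × 10^10) = 274700.

274700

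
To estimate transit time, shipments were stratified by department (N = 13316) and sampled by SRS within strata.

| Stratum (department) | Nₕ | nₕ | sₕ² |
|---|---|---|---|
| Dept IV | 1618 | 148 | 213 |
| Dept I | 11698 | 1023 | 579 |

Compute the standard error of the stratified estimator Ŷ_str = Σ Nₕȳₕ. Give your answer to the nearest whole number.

8608

Var(Ŷ_str) = Σₕ Nₕ²(1 − fₕ)sₕ²/nₕ.
Dept IV: 1618²·(1 − 148/1618)·213/148 = 3.4230539 × 10^6.
Dept I: 11698²·(1 − 1023/11698)·579/1023 = 7.0677704 × 10^7.
Sum = 7.4100758 × 10^7.
SE = √(7.4100758 × 10^7) = 8608.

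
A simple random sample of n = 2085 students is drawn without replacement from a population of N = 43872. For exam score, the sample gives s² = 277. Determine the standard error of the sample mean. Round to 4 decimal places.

0.3557

Under SRS without replacement, Var(ȳ) = (1 − f)·s²/n with f = n/N = 2085/43872 = 0.04752462.
Var(ȳ) = (1 − 0.04752462)·277/2085 = 0.95247538·0.13285372 = 0.12653989.
SE(ȳ) = √(0.12653989) = 0.3557.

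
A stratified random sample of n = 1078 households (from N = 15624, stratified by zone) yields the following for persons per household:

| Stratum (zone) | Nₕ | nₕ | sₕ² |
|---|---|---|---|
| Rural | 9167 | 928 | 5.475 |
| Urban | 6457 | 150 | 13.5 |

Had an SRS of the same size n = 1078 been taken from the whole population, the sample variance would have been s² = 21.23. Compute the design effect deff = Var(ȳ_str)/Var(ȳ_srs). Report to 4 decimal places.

Var(ȳ_str) = Σ Wₕ²(1−fₕ)sₕ²/nₕ with Wₕ = Nₕ/15624:
  Rural: (9167/15624)²·(1−928/9167)·5.475/928 = 0.0018253806
  Urban: (6457/15624)²·(1−150/6457)·13.5/150 = 0.015014527
  → Var(ȳ_str) = 0.016839908.
Var(ȳ_srs) = (1 − 1078/15624)·21.23/1078 = 0.018335071.
deff = 0.016839908 / 0.018335071 = 0.9185.

0.9185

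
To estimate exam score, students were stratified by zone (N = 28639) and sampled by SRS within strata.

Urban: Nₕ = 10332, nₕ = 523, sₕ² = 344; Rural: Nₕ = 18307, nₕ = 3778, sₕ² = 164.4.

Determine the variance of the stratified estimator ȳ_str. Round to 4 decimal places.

Var(ȳ_str) = Σₕ Wₕ²(1 − fₕ)sₕ²/nₕ with Wₕ = Nₕ/N, N = 28639.
Urban: Wₕ = 0.36076679; term = 0.36076679²·(1 − 0.05061943)·344/523 = 0.081273729.
Rural: Wₕ = 0.63923321; term = 0.63923321²·(1 − 0.20636915)·164.4/3778 = 0.014111626.
Sum = 0.095385355.

0.0954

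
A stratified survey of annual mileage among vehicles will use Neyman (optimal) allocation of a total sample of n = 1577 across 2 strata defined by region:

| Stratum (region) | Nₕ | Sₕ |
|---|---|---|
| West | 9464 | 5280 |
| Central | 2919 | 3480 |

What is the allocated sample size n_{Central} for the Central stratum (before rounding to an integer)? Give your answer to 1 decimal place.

Neyman allocation: nₕ = n·NₕSₕ / Σⱼ NⱼSⱼ.
Σ NⱼSⱼ = 9464·5280 + 2919·3480 = 6.012804 × 10^7.
n_{Central} = 1577·2919·3480 / (6.012804 × 10^7) = 266.4.

266.4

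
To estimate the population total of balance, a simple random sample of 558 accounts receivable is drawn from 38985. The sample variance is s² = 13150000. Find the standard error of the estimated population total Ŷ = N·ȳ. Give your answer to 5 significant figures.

Var(Ŷ) = N²·Var(ȳ) = N²·(1 − n/N)·s²/n.
f = 558/38985 = 0.01431320; Var(ȳ) = 0.98568680·13150000/558 = 23228.999.
Var(Ŷ) = 38985² · 23228.999 = 3.5304135 × 10^13.
SE(Ŷ) = √(3.5304135 × 10^13) = 5.9417 × 10^6.

5.9417 × 10^6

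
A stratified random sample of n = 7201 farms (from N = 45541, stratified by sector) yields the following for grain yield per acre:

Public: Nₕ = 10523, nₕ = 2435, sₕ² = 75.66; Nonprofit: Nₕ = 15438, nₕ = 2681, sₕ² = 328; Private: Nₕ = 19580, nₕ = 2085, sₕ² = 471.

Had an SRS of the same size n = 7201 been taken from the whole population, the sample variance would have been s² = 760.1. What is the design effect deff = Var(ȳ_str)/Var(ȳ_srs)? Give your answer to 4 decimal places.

0.5649

Var(ȳ_str) = Σ Wₕ²(1−fₕ)sₕ²/nₕ with Wₕ = Nₕ/45541:
  Public: (10523/45541)²·(1−2435/10523)·75.66/2435 = 0.0012750962
  Nonprofit: (15438/45541)²·(1−2681/15438)·328/2681 = 0.011617468
  Private: (19580/45541)²·(1−2085/19580)·471/2085 = 0.037310954
  → Var(ȳ_str) = 0.050203518.
Var(ȳ_srs) = (1 − 7201/45541)·760.1/7201 = 0.088864329.
deff = 0.050203518 / 0.088864329 = 0.5649.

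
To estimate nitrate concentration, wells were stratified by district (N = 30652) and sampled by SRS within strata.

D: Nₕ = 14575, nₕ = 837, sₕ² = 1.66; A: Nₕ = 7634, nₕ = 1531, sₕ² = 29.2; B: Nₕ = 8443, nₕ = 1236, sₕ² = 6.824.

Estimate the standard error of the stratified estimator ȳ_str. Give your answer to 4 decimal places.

0.0415

Var(ȳ_str) = Σₕ Wₕ²(1 − fₕ)sₕ²/nₕ with Wₕ = Nₕ/N, N = 30652.
D: Wₕ = 0.47549915; term = 0.47549915²·(1 − 0.05742710)·1.66/837 = 4.2266576 × 10^-4.
A: Wₕ = 0.24905390; term = 0.24905390²·(1 − 0.20055017)·29.2/1531 = 9.4577004 × 10^-4.
B: Wₕ = 0.27544695; term = 0.27544695²·(1 − 0.14639346)·6.824/1236 = 3.5756436 × 10^-4.
Sum = 0.0017260002.
SE = √(0.0017260002) = 0.0415.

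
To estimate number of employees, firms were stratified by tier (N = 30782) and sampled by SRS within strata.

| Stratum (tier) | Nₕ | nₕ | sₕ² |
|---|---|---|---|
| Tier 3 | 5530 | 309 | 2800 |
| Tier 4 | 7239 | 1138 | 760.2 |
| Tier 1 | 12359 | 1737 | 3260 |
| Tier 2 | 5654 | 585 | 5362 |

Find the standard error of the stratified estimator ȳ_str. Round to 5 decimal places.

0.91897

Var(ȳ_str) = Σₕ Wₕ²(1 − fₕ)sₕ²/nₕ with Wₕ = Nₕ/N, N = 30782.
Tier 3: Wₕ = 0.17965045; term = 0.17965045²·(1 − 0.05587703)·2800/309 = 0.27611164.
Tier 4: Wₕ = 0.23516990; term = 0.23516990²·(1 − 0.15720403)·760.2/1138 = 0.031136625.
Tier 1: Wₕ = 0.40150088; term = 0.40150088²·(1 − 0.14054535)·3260/1737 = 0.26002418.
Tier 2: Wₕ = 0.18367877; term = 0.18367877²·(1 − 0.10346657)·5362/585 = 0.27723967.
Sum = 0.84451212.
SE = √(0.84451212) = 0.91897.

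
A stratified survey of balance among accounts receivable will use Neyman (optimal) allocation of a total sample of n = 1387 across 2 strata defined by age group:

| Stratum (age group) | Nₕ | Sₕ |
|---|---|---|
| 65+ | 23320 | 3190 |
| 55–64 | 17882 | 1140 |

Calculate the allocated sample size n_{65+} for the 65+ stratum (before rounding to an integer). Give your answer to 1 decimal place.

1088.7

Neyman allocation: nₕ = n·NₕSₕ / Σⱼ NⱼSⱼ.
Σ NⱼSⱼ = 23320·3190 + 17882·1140 = 9.477628 × 10^7.
n_{65+} = 1387·23320·3190 / (9.477628 × 10^7) = 1088.7.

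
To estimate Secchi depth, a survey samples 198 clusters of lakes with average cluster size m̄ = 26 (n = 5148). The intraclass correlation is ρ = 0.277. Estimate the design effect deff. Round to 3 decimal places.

7.925

deff = 1 + (26 − 1)·0.277 = 1 + 6.925 = 7.925.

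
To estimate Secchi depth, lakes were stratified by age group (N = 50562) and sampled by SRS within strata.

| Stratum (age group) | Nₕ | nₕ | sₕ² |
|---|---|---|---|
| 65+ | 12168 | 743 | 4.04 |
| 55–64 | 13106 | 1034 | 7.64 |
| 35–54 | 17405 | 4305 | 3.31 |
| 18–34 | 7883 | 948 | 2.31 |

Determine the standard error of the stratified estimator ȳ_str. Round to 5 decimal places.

0.02956

Var(ȳ_str) = Σₕ Wₕ²(1 − fₕ)sₕ²/nₕ with Wₕ = Nₕ/N, N = 50562.
65+: Wₕ = 0.24065504; term = 0.24065504²·(1 − 0.06106180)·4.04/743 = 2.9567831 × 10^-4.
55–64: Wₕ = 0.25920652; term = 0.25920652²·(1 − 0.07889516)·7.64/1034 = 4.5727107 × 10^-4.
35–54: Wₕ = 0.34423085; term = 0.34423085²·(1 − 0.24734272)·3.31/4305 = 6.8572767 × 10^-5.
18–34: Wₕ = 0.15590760; term = 0.15590760²·(1 − 0.12025878)·2.31/948 = 5.2106649 × 10^-5.
Sum = 8.736288 × 10^-4.
SE = √(8.736288 × 10^-4) = 0.02956.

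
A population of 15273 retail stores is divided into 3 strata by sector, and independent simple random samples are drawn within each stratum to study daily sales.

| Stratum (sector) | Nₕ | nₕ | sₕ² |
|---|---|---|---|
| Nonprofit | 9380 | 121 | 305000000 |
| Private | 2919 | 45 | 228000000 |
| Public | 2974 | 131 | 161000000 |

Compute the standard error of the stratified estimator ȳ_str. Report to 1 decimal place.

1079.5

Var(ȳ_str) = Σₕ Wₕ²(1 − fₕ)sₕ²/nₕ with Wₕ = Nₕ/N, N = 15273.
Nonprofit: Wₕ = 0.61415570; term = 0.61415570²·(1 − 0.01289979)·305000000/121 = 938496.57.
Private: Wₕ = 0.19112159; term = 0.19112159²·(1 − 0.01541624)·228000000/45 = 182219.35.
Public: Wₕ = 0.19472271; term = 0.19472271²·(1 − 0.04404842)·161000000/131 = 44547.537.
Sum = 1.1652635 × 10^6.
SE = √(1.1652635 × 10^6) = 1079.5.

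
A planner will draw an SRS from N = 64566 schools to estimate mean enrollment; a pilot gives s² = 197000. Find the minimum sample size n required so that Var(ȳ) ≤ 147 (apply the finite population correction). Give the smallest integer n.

1313

Without fpc, n₀ = s²/D = 197000/147 = 1340.1361.
With fpc, (1 − n/N)·s²/n ≤ D requires n ≥ n₀/(1 + n₀/N) = 1340.1361/(1 + 1340.1361/64566) = 1312.8858.
Rounding up, n = 1313.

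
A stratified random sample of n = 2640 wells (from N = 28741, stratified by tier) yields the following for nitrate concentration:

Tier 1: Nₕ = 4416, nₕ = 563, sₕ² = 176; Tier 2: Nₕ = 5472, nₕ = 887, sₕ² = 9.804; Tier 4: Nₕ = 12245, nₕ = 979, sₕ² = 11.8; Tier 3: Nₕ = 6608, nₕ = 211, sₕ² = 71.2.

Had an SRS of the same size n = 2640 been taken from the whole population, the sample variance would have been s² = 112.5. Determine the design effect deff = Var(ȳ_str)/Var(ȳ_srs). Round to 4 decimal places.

0.6733

Var(ȳ_str) = Σ Wₕ²(1−fₕ)sₕ²/nₕ with Wₕ = Nₕ/28741:
  Tier 1: (4416/28741)²·(1−563/4416)·176/563 = 0.0064391508
  Tier 2: (5472/28741)²·(1−887/5472)·9.804/887 = 3.3570775 × 10^-4
  Tier 4: (12245/28741)²·(1−979/12245)·11.8/979 = 0.0020129088
  Tier 3: (6608/28741)²·(1−211/6608)·71.2/211 = 0.017267926
  → Var(ȳ_str) = 0.026055693.
Var(ȳ_srs) = (1 − 2640/28741)·112.5/2640 = 0.038699368.
deff = 0.026055693 / 0.038699368 = 0.6733.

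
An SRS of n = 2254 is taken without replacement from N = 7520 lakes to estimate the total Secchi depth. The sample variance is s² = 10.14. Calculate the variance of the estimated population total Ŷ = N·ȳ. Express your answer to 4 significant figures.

178100

Var(Ŷ) = N²·Var(ȳ) = N²·(1 − n/N)·s²/n.
f = 2254/7520 = 0.29973404; Var(ȳ) = 0.70026596·10.14/2254 = 0.0031502648.
Var(Ŷ) = 7520² · 0.0031502648 = 178148.73.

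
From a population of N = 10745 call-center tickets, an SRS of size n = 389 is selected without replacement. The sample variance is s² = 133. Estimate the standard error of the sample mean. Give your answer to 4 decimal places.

0.5740

Under SRS without replacement, Var(ȳ) = (1 − f)·s²/n with f = n/N = 389/10745 = 0.03620289.
Var(ȳ) = (1 − 0.03620289)·133/389 = 0.96379711·0.34190231 = 0.32952446.
SE(ȳ) = √(0.32952446) = 0.5740.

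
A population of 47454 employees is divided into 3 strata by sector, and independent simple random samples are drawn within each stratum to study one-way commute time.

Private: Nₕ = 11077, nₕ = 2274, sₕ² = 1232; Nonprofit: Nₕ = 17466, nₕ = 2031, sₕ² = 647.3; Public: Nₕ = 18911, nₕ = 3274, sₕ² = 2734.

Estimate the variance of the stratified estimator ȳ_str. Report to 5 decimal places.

0.17127

Var(ȳ_str) = Σₕ Wₕ²(1 − fₕ)sₕ²/nₕ with Wₕ = Nₕ/N, N = 47454.
Private: Wₕ = 0.23342605; term = 0.23342605²·(1 − 0.20529024)·1232/2274 = 0.02345997.
Nonprofit: Wₕ = 0.36806170; term = 0.36806170²·(1 − 0.11628306)·647.3/2031 = 0.038154883.
Public: Wₕ = 0.39851224; term = 0.39851224²·(1 − 0.17312675)·2734/3274 = 0.10965845.
Sum = 0.1712733.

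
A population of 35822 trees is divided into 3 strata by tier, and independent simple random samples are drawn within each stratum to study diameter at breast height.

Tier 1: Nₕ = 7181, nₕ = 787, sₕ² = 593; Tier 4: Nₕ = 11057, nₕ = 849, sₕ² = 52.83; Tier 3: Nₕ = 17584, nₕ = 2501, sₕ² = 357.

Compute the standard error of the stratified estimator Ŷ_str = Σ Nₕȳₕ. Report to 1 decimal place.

8915.1

Var(Ŷ_str) = Σₕ Nₕ²(1 − fₕ)sₕ²/nₕ.
Tier 1: 7181²·(1 − 787/7181)·593/787 = 3.4596927 × 10^7.
Tier 4: 11057²·(1 − 849/11057)·52.83/849 = 7.0234564 × 10^6.
Tier 3: 17584²·(1 − 2501/17584)·357/2501 = 3.7858197 × 10^7.
Sum = 7.947858 × 10^7.
SE = √(7.947858 × 10^7) = 8915.1.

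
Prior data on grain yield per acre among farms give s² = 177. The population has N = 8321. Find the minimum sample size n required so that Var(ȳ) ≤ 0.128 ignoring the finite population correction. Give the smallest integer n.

Without fpc, n₀ = s²/D = 177/0.128 = 1382.8125.
Rounding up, n = 1383.

1383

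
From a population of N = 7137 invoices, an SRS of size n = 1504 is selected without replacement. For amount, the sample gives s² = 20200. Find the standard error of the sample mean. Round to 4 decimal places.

Under SRS without replacement, Var(ȳ) = (1 − f)·s²/n with f = n/N = 1504/7137 = 0.21073280.
Var(ȳ) = (1 − 0.21073280)·20200/1504 = 0.78926720·13.430851 = 10.60053.
SE(ȳ) = √(10.60053) = 3.2558.

3.2558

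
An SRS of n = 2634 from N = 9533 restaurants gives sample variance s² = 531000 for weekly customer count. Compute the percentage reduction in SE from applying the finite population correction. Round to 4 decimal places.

14.9296

f = n/N = 2634/9533 = 0.27630337.
SE_no-fpc = √(s²/n) = 14.198399; SE_fpc = √((1−f)s²/n) = 12.078629.
Ratio = √(1−f) = 0.85070361. Reduction = 100·(1 − 0.85070361) = 14.9296%.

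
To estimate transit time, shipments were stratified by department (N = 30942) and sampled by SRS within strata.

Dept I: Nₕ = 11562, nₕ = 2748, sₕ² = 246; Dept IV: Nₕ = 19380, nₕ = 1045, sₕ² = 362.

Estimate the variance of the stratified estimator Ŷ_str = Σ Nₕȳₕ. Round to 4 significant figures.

1.322 × 10^8

Var(Ŷ_str) = Σₕ Nₕ²(1 − fₕ)sₕ²/nₕ.
Dept I: 11562²·(1 − 2748/11562)·246/2748 = 9.1227209 × 10^6.
Dept IV: 19380²·(1 − 1045/19380)·362/1045 = 1.2309119 × 10^8.
Sum = 1.3221391 × 10^8.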